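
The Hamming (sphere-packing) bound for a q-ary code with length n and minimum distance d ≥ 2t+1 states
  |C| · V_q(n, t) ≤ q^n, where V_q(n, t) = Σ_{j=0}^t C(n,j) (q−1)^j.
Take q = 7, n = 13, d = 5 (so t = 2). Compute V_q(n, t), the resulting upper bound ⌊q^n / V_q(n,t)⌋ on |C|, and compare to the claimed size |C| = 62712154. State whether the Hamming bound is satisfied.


V_q(n, t) = 2887, q^n = 96889010407, Hamming bound = 33560446, |C| = 62712154 > bound (violated).

Step 1: Compute V_q(n, t) = Σ_{j=0}^2 C(n, j) (q−1)^j.
  j = 0: C(13,0)·(6)^0 = 1·1 = 1.
  j = 1: C(13,1)·(6)^1 = 13·6 = 78.
  j = 2: C(13,2)·(6)^2 = 78·36 = 2808.
  V_q(n, t) = 1 + 78 + 2808 = 2887.
Step 2: q^n = 7^13 = 96889010407.
Step 3: Hamming bound ⌊q^n / V_q(n,t)⌋ = ⌊96889010407/2887⌋ = 33560446.
Step 4: Compare |C| = 62712154 to 33560446: violated.
The claimed |C| lies above the Hamming bound, so no 7-ary code of length 13 with d ≥ 5 can have 62712154 codewords.


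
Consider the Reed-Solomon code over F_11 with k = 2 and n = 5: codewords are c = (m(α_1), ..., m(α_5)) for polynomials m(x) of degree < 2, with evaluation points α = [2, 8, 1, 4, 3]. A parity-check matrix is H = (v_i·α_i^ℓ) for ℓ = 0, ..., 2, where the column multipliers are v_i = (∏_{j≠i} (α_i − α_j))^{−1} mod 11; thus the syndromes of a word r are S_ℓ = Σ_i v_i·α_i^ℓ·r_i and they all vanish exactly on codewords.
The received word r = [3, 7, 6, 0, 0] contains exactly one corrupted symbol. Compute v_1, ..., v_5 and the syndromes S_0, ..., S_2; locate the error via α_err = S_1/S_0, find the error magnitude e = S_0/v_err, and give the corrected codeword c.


S = (4, 5, 9), error at position 4, error magnitude e = 3, c = [3, 7, 6, 8, 0].

Step 1: column multipliers v_i = (∏_{j≠i}(α_i − α_j))^{−1} mod 11.
  i = 1 (α = 2): (2−8)(2−1)(2−4)(2−3) = (−6)·1·(−2)·(−1) = −12 ≡ 10, so v_1 = 10^{−1} = 10 (mod 11).
  i = 2 (α = 8): (8−2)(8−1)(8−4)(8−3) = 6·7·4·5 = 840 ≡ 4, so v_2 = 4^{−1} = 3 (mod 11).
  i = 3 (α = 1): (1−2)(1−8)(1−4)(1−3) = (−1)·(−7)·(−3)·(−2) = 42 ≡ 9, so v_3 = 9^{−1} = 5 (mod 11).
  i = 4 (α = 4): (4−2)(4−8)(4−1)(4−3) = 2·(−4)·3·1 = −24 ≡ 9, so v_4 = 9^{−1} = 5 (mod 11).
  i = 5 (α = 3): (3−2)(3−8)(3−1)(3−4) = 1·(−5)·2·(−1) = 10 ≡ 10, so v_5 = 10^{−1} = 10 (mod 11).
  v = [10, 3, 5, 5, 10].
Step 2: syndromes of r = [3, 7, 6, 0, 0] (all sums mod 11).
  S_0 = Σ v_i r_i = 10·3 + 3·7 + 5·6 + 5·0 + 10·0 = 81 ≡ 4.
  S_1 = Σ v_i α_i r_i = 10·2·3 + 3·8·7 + 5·1·6 + 5·4·0 + 10·3·0 = 258 ≡ 5.
  α_i^2 mod 11 = [4, 9, 1, 5, 9].
  S_2 = Σ v_i α_i^2 r_i = 10·4·3 + 3·9·7 + 5·1·6 + 5·5·0 + 10·9·0 = 339 ≡ 9.
  S = (4, 5, 9) ≠ 0, so r is not a codeword (an error is present).
Step 3: locate the error. For a single error e at position i, S_ℓ = v_i·e·α_i^ℓ, so α_err = S_1/S_0.
  S_0^{−1} = 4^{−1} = 3 (mod 11), so α_err = 5·3 = 15 ≡ 4 = α_4. Error position i = 4.
  Consistency check: S_2/S_1 = 9·9 = 81 ≡ 4 = α_err ✓ (single-error assumption holds).
Step 4: error magnitude e = S_0/v_4 = S_0·∏_{j≠4}(α_4 − α_j) = 4·9 = 36 ≡ 3 (mod 11).
Step 5: correct position 4: c_4 = r_4 − e = 0 − 3 ≡ 8 (mod 11). Hence c = [3, 7, 6, 8, 0].
  Check: interpolating c through the α_i gives m(x) = 9 + 8·x (degree < 2) with m(α_i) = c_i for every i, so c is indeed a codeword.


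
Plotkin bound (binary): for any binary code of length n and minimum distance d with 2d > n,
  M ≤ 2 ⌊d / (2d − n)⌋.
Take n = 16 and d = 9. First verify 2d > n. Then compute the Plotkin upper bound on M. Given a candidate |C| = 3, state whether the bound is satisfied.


Plotkin bound M ≤ 8; given |C| = 3 ≤ bound (satisfied).

Check applicability: 2d = 18, n = 16.
2d − n = 2 > 0, so Plotkin applies.
Compute d/(2d−n) = 9/2 ≈ 4.5000.
⌊d/(2d−n)⌋ = 4.
Plotkin bound: M ≤ 2·4 = 8.
Given |C| = 3, check: satisfied.
This |C| is below the Plotkin bound.


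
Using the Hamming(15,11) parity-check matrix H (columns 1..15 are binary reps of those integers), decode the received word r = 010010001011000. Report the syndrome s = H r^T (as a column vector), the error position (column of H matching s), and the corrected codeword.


s = (1, 0, 0, 1)^T, error position = 9, corrected codeword c = 010010000011000

Compute s = H r^T mod 2 one row at a time:
  s_1 = 0 + 1 + 0 + 1 + 1 + 0 + 0 + 0 = 3 ≡ 1 (mod 2).
  s_2 = 0 + 1 + 0 + 0 + 1 + 0 + 0 + 0 = 2 ≡ 0 (mod 2).
  s_3 = 1 + 0 + 0 + 0 + 0 + 1 + 0 + 0 = 2 ≡ 0 (mod 2).
  s_4 = 0 + 0 + 1 + 0 + 1 + 1 + 0 + 0 = 3 ≡ 1 (mod 2).
s = (1, 0, 0, 1)^T — this equals column 9 of H (binary 1001), so error is at position 9.
Correct: flip bit 9 of r = 010010001011000 to get c = 010010000011000.


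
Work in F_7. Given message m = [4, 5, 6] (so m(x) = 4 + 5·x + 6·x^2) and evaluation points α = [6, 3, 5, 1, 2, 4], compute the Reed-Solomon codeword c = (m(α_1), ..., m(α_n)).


c = [5, 3, 4, 1, 3, 1]

Message polynomial: m(x) = 4 + 5·x + 6·x^2 (mod 7).
For each evaluation point α_i, compute m(α_i) mod 7:
  α_1 = 6: Horner steps 6 → 6 → 5, so m(6) = 5.
  α_2 = 3: Horner steps 6 → 2 → 3, so m(3) = 3.
  α_3 = 5: Horner steps 6 → 0 → 4, so m(5) = 4.
  α_4 = 1: Horner steps 6 → 4 → 1, so m(1) = 1.
  α_5 = 2: Horner steps 6 → 3 → 3, so m(2) = 3.
  α_6 = 4: Horner steps 6 → 1 → 1, so m(4) = 1.
Codeword c = [5, 3, 4, 1, 3, 1] ∈ F_7^6.


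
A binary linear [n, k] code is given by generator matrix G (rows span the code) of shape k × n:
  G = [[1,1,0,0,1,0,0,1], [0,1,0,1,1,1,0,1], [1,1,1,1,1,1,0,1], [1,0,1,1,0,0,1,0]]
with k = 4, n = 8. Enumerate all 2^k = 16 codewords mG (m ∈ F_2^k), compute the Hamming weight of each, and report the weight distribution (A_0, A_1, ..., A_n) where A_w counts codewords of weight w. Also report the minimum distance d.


Weight distribution: A_0 = 1, A_2 = 2, A_3 = 4, A_4 = 3, A_5 = 2, A_6 = 2, A_7 = 2. Minimum distance d = 2.

Enumerate all 2^4 = 16 messages m ∈ F_2^4.
For each, compute codeword c = mG in F_2^8, then tally its weight.
  m = 0000 → c = 00000000, weight = 0.
  m = 1000 → c = 11001001, weight = 4.
  m = 0100 → c = 01011101, weight = 5.
  m = 1100 → c = 10010100, weight = 3.
  m = 0010 → c = 11111101, weight = 7.
  m = 1010 → c = 00110100, weight = 3.
  m = 0110 → c = 10100000, weight = 2.
  m = 1110 → c = 01101001, weight = 4.
  m = 0001 → c = 10110010, weight = 4.
  m = 1001 → c = 01111011, weight = 6.
  m = 0101 → c = 11101111, weight = 7.
  m = 1101 → c = 00100110, weight = 3.
  m = 0011 → c = 01001111, weight = 5.
  m = 1011 → c = 10000110, weight = 3.
  m = 0111 → c = 00010010, weight = 2.
  m = 1111 → c = 11011011, weight = 6.
Tally weights:
  weight 0: 1 codewords.
  weight 2: 2 codewords.
  weight 3: 4 codewords.
  weight 4: 3 codewords.
  weight 5: 2 codewords.
  weight 6: 2 codewords.
  weight 7: 2 codewords.
Minimum distance d = smallest w > 0 with A_w > 0 = 2.
Sanity: Σ A_w = 16 = 2^4 = 16 ✓.


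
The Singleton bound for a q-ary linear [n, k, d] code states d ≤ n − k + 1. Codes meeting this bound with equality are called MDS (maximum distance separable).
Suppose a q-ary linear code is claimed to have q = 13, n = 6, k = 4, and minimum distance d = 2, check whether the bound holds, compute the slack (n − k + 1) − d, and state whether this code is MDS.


Singleton RHS = n − k + 1 = 3, slack = 1, bound satisfied, not MDS.

Singleton bound: d ≤ n − k + 1.
Here n = 6, k = 4, so n − k + 1 = 3.
Given d = 2, check d ≤ 3: YES.
Slack = (n − k + 1) − d = 1.
The code is NOT MDS (slack = 1 > 0).
Description: the claimed parameters are [6, 4, 2]_13; such a code would be non-MDS.


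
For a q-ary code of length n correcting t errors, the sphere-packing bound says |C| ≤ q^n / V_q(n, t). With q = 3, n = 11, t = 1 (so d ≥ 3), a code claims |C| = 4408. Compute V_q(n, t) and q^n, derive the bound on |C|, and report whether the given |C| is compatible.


V_q(n, t) = 23, q^n = 177147, Hamming bound = 7702, |C| = 4408 ≤ bound (satisfied).

Step 1: Compute V_q(n, t) = Σ_{j=0}^1 C(n, j) (q−1)^j.
  j = 0: C(11,0)·(2)^0 = 1·1 = 1.
  j = 1: C(11,1)·(2)^1 = 11·2 = 22.
  V_q(n, t) = 1 + 22 = 23.
Step 2: q^n = 3^11 = 177147.
Step 3: Hamming bound ⌊q^n / V_q(n,t)⌋ = ⌊177147/23⌋ = 7702.
Step 4: Compare |C| = 4408 to 7702: satisfied.
The claimed |C| lies below the Hamming bound.


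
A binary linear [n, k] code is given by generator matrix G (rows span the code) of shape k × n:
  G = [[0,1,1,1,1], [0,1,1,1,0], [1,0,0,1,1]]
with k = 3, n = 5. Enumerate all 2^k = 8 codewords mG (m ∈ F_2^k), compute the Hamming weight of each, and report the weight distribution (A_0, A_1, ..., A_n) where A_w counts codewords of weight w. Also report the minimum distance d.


Weight distribution: A_0 = 1, A_1 = 1, A_2 = 1, A_3 = 3, A_4 = 2. Minimum distance d = 1.

Enumerate all 2^3 = 8 messages m ∈ F_2^3.
For each, compute codeword c = mG in F_2^5, then tally its weight.
  m = 000 → c = 00000, weight = 0.
  m = 100 → c = 01111, weight = 4.
  m = 010 → c = 01110, weight = 3.
  m = 110 → c = 00001, weight = 1.
  m = 001 → c = 10011, weight = 3.
  m = 101 → c = 11100, weight = 3.
  m = 011 → c = 11101, weight = 4.
  m = 111 → c = 10010, weight = 2.
Tally weights:
  weight 0: 1 codewords.
  weight 1: 1 codewords.
  weight 2: 1 codewords.
  weight 3: 3 codewords.
  weight 4: 2 codewords.
Minimum distance d = smallest w > 0 with A_w > 0 = 1.
Sanity: Σ A_w = 8 = 2^3 = 8 ✓.


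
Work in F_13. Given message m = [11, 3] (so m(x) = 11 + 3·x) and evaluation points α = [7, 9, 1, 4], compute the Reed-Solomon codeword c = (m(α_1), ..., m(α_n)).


c = [6, 12, 1, 10]

Message polynomial: m(x) = 11 + 3·x (mod 13).
For each evaluation point α_i, compute m(α_i) mod 13:
  α_1 = 7: Horner steps 3 → 6, so m(7) = 6.
  α_2 = 9: Horner steps 3 → 12, so m(9) = 12.
  α_3 = 1: Horner steps 3 → 1, so m(1) = 1.
  α_4 = 4: Horner steps 3 → 10, so m(4) = 10.
Codeword c = [6, 12, 1, 10] ∈ F_13^4.


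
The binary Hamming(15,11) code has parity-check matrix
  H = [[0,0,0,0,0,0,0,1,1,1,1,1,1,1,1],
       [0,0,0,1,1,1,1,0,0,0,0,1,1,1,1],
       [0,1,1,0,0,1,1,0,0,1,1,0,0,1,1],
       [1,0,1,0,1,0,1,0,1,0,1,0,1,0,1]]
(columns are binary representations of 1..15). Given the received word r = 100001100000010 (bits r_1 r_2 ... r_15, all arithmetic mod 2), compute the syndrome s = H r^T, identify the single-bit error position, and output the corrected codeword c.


s = (1, 1, 1, 0)^T, error position = 14, corrected codeword c = 100001100000000

Compute s = H r^T mod 2 one row at a time:
  s_1 = 0 + 0 + 0 + 0 + 0 + 0 + 1 + 0 = 1 ≡ 1 (mod 2).
  s_2 = 0 + 0 + 1 + 1 + 0 + 0 + 1 + 0 = 3 ≡ 1 (mod 2).
  s_3 = 0 + 0 + 1 + 1 + 0 + 0 + 1 + 0 = 3 ≡ 1 (mod 2).
  s_4 = 1 + 0 + 0 + 1 + 0 + 0 + 0 + 0 = 2 ≡ 0 (mod 2).
s = (1, 1, 1, 0)^T — this equals column 14 of H (binary 1110), so error is at position 14.
Correct: flip bit 14 of r = 100001100000010 to get c = 100001100000000.


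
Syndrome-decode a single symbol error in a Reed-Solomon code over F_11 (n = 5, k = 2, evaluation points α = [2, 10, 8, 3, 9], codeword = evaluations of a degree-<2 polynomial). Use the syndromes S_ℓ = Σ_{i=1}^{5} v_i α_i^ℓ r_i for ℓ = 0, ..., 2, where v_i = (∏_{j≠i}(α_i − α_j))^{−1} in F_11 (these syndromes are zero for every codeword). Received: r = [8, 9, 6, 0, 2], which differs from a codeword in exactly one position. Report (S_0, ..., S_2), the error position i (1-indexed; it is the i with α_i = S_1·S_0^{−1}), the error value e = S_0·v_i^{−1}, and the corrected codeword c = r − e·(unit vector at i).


S = (4, 1, 3), error at position 4, error magnitude e = 7, c = [8, 9, 6, 4, 2].

Step 1: column multipliers v_i = (∏_{j≠i}(α_i − α_j))^{−1} mod 11.
  i = 1 (α = 2): (2−10)(2−8)(2−3)(2−9) = (−8)·(−6)·(−1)·(−7) = 336 ≡ 6, so v_1 = 6^{−1} = 2 (mod 11).
  i = 2 (α = 10): (10−2)(10−8)(10−3)(10−9) = 8·2·7·1 = 112 ≡ 2, so v_2 = 2^{−1} = 6 (mod 11).
  i = 3 (α = 8): (8−2)(8−10)(8−3)(8−9) = 6·(−2)·5·(−1) = 60 ≡ 5, so v_3 = 5^{−1} = 9 (mod 11).
  i = 4 (α = 3): (3−2)(3−10)(3−8)(3−9) = 1·(−7)·(−5)·(−6) = −210 ≡ 10, so v_4 = 10^{−1} = 10 (mod 11).
  i = 5 (α = 9): (9−2)(9−10)(9−8)(9−3) = 7·(−1)·1·6 = −42 ≡ 2, so v_5 = 2^{−1} = 6 (mod 11).
  v = [2, 6, 9, 10, 6].
Step 2: syndromes of r = [8, 9, 6, 0, 2] (all sums mod 11).
  S_0 = Σ v_i r_i = 2·8 + 6·9 + 9·6 + 10·0 + 6·2 = 136 ≡ 4.
  S_1 = Σ v_i α_i r_i = 2·2·8 + 6·10·9 + 9·8·6 + 10·3·0 + 6·9·2 = 1112 ≡ 1.
  α_i^2 mod 11 = [4, 1, 9, 9, 4].
  S_2 = Σ v_i α_i^2 r_i = 2·4·8 + 6·1·9 + 9·9·6 + 10·9·0 + 6·4·2 = 652 ≡ 3.
  S = (4, 1, 3) ≠ 0, so r is not a codeword (an error is present).
Step 3: locate the error. For a single error e at position i, S_ℓ = v_i·e·α_i^ℓ, so α_err = S_1/S_0.
  S_0^{−1} = 4^{−1} = 3 (mod 11), so α_err = 1·3 = 3 ≡ 3 = α_4. Error position i = 4.
  Consistency check: S_2/S_1 = 3·1 = 3 ≡ 3 = α_err ✓ (single-error assumption holds).
Step 4: error magnitude e = S_0/v_4 = S_0·∏_{j≠4}(α_4 − α_j) = 4·10 = 40 ≡ 7 (mod 11).
Step 5: correct position 4: c_4 = r_4 − e = 0 − 7 ≡ 4 (mod 11). Hence c = [8, 9, 6, 4, 2].
  Check: interpolating c through the α_i gives m(x) = 5 + 7·x (degree < 2) with m(α_i) = c_i for every i, so c is indeed a codeword.


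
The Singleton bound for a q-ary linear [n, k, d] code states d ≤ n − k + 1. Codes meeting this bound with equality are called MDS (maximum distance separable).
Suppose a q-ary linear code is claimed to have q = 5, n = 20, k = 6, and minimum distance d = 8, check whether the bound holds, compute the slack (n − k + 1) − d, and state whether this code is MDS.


Singleton RHS = n − k + 1 = 15, slack = 7, bound satisfied, not MDS.

Singleton bound: d ≤ n − k + 1.
Here n = 20, k = 6, so n − k + 1 = 15.
Given d = 8, check d ≤ 15: YES.
Slack = (n − k + 1) − d = 7.
The code is NOT MDS (slack = 7 > 0).
Description: the claimed parameters are [20, 6, 8]_5; such a code would be non-MDS.


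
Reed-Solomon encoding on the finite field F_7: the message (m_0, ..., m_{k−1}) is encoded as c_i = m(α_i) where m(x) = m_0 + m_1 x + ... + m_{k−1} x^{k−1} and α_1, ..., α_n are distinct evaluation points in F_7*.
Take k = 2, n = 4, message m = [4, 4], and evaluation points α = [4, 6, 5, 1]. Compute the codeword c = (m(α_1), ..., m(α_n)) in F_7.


c = [6, 0, 3, 1]

Message polynomial: m(x) = 4 + 4·x (mod 7).
For each evaluation point α_i, compute m(α_i) mod 7:
  α_1 = 4: Horner steps 4 → 6, so m(4) = 6.
  α_2 = 6: Horner steps 4 → 0, so m(6) = 0.
  α_3 = 5: Horner steps 4 → 3, so m(5) = 3.
  α_4 = 1: Horner steps 4 → 1, so m(1) = 1.
Codeword c = [6, 0, 3, 1] ∈ F_7^4.


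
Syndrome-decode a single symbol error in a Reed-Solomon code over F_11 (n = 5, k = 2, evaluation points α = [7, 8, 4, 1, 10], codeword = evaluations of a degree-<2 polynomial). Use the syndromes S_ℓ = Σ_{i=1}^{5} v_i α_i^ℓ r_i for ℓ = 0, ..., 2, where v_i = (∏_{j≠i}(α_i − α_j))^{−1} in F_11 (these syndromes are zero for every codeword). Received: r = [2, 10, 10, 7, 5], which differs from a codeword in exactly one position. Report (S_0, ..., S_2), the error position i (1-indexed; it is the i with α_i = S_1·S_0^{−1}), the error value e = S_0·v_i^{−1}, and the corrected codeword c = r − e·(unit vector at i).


S = (4, 10, 3), error at position 2, error magnitude e = 7, c = [2, 3, 10, 7, 5].

Step 1: column multipliers v_i = (∏_{j≠i}(α_i − α_j))^{−1} mod 11.
  i = 1 (α = 7): (7−8)(7−4)(7−1)(7−10) = (−1)·3·6·(−3) = 54 ≡ 10, so v_1 = 10^{−1} = 10 (mod 11).
  i = 2 (α = 8): (8−7)(8−4)(8−1)(8−10) = 1·4·7·(−2) = −56 ≡ 10, so v_2 = 10^{−1} = 10 (mod 11).
  i = 3 (α = 4): (4−7)(4−8)(4−1)(4−10) = (−3)·(−4)·3·(−6) = −216 ≡ 4, so v_3 = 4^{−1} = 3 (mod 11).
  i = 4 (α = 1): (1−7)(1−8)(1−4)(1−10) = (−6)·(−7)·(−3)·(−9) = 1134 ≡ 1, so v_4 = 1^{−1} = 1 (mod 11).
  i = 5 (α = 10): (10−7)(10−8)(10−4)(10−1) = 3·2·6·9 = 324 ≡ 5, so v_5 = 5^{−1} = 9 (mod 11).
  v = [10, 10, 3, 1, 9].
Step 2: syndromes of r = [2, 10, 10, 7, 5] (all sums mod 11).
  S_0 = Σ v_i r_i = 10·2 + 10·10 + 3·10 + 1·7 + 9·5 = 202 ≡ 4.
  S_1 = Σ v_i α_i r_i = 10·7·2 + 10·8·10 + 3·4·10 + 1·1·7 + 9·10·5 = 1517 ≡ 10.
  α_i^2 mod 11 = [5, 9, 5, 1, 1].
  S_2 = Σ v_i α_i^2 r_i = 10·5·2 + 10·9·10 + 3·5·10 + 1·1·7 + 9·1·5 = 1202 ≡ 3.
  S = (4, 10, 3) ≠ 0, so r is not a codeword (an error is present).
Step 3: locate the error. For a single error e at position i, S_ℓ = v_i·e·α_i^ℓ, so α_err = S_1/S_0.
  S_0^{−1} = 4^{−1} = 3 (mod 11), so α_err = 10·3 = 30 ≡ 8 = α_2. Error position i = 2.
  Consistency check: S_2/S_1 = 3·10 = 30 ≡ 8 = α_err ✓ (single-error assumption holds).
Step 4: error magnitude e = S_0/v_2 = S_0·∏_{j≠2}(α_2 − α_j) = 4·10 = 40 ≡ 7 (mod 11).
Step 5: correct position 2: c_2 = r_2 − e = 10 − 7 ≡ 3 (mod 11). Hence c = [2, 3, 10, 7, 5].
  Check: interpolating c through the α_i gives m(x) = 6 + 1·x (degree < 2) with m(α_i) = c_i for every i, so c is indeed a codeword.


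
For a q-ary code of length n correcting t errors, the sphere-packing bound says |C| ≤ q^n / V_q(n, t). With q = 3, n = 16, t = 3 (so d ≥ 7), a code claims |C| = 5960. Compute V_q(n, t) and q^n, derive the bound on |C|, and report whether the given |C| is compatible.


V_q(n, t) = 4993, q^n = 43046721, Hamming bound = 8621, |C| = 5960 ≤ bound (satisfied).

Step 1: Compute V_q(n, t) = Σ_{j=0}^3 C(n, j) (q−1)^j.
  j = 0: C(16,0)·(2)^0 = 1·1 = 1.
  j = 1: C(16,1)·(2)^1 = 16·2 = 32.
  j = 2: C(16,2)·(2)^2 = 120·4 = 480.
  j = 3: C(16,3)·(2)^3 = 560·8 = 4480.
  V_q(n, t) = 1 + 32 + 480 + 4480 = 4993.
Step 2: q^n = 3^16 = 43046721.
Step 3: Hamming bound ⌊q^n / V_q(n,t)⌋ = ⌊43046721/4993⌋ = 8621.
Step 4: Compare |C| = 5960 to 8621: satisfied.
The claimed |C| lies below the Hamming bound.


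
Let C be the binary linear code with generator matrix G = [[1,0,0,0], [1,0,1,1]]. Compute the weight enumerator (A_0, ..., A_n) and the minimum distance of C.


Weight distribution: A_0 = 1, A_1 = 1, A_2 = 1, A_3 = 1. Minimum distance d = 1.

Enumerate all 2^2 = 4 messages m ∈ F_2^2.
For each, compute codeword c = mG in F_2^4, then tally its weight.
  m = 00 → c = 0000, weight = 0.
  m = 10 → c = 1000, weight = 1.
  m = 01 → c = 1011, weight = 3.
  m = 11 → c = 0011, weight = 2.
Tally weights:
  weight 0: 1 codewords.
  weight 1: 1 codewords.
  weight 2: 1 codewords.
  weight 3: 1 codewords.
Minimum distance d = smallest w > 0 with A_w > 0 = 1.
Sanity: Σ A_w = 4 = 2^2 = 4 ✓.


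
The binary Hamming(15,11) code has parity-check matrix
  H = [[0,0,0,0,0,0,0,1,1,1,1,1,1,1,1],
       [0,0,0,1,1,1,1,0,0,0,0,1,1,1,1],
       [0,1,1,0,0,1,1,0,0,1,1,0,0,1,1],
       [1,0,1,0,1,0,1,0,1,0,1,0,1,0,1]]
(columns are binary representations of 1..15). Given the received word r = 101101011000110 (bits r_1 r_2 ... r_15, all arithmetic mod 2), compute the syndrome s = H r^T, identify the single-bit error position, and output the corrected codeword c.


s = (0, 0, 1, 0)^T, error position = 2, corrected codeword c = 111101011000110

Compute s = H r^T mod 2 one row at a time:
  s_1 = 1 + 1 + 0 + 0 + 0 + 1 + 1 + 0 = 4 ≡ 0 (mod 2).
  s_2 = 1 + 0 + 1 + 0 + 0 + 1 + 1 + 0 = 4 ≡ 0 (mod 2).
  s_3 = 0 + 1 + 1 + 0 + 0 + 0 + 1 + 0 = 3 ≡ 1 (mod 2).
  s_4 = 1 + 1 + 0 + 0 + 1 + 0 + 1 + 0 = 4 ≡ 0 (mod 2).
s = (0, 0, 1, 0)^T — this equals column 2 of H (binary 0010), so error is at position 2.
Correct: flip bit 2 of r = 101101011000110 to get c = 111101011000110.


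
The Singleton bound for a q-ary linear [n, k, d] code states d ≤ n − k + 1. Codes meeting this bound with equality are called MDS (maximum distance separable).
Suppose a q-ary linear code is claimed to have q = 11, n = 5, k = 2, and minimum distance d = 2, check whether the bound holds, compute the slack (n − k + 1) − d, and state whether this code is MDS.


Singleton RHS = n − k + 1 = 4, slack = 2, bound satisfied, not MDS.

Singleton bound: d ≤ n − k + 1.
Here n = 5, k = 2, so n − k + 1 = 4.
Given d = 2, check d ≤ 4: YES.
Slack = (n − k + 1) − d = 2.
The code is NOT MDS (slack = 2 > 0).
Description: the claimed parameters are [5, 2, 2]_11; such a code would be non-MDS.


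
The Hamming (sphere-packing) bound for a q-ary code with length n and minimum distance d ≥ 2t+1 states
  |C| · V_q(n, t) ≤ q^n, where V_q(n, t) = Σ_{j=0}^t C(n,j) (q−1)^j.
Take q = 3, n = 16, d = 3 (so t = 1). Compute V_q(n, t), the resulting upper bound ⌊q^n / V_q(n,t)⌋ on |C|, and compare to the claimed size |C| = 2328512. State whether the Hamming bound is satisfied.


V_q(n, t) = 33, q^n = 43046721, Hamming bound = 1304446, |C| = 2328512 > bound (violated).

Step 1: Compute V_q(n, t) = Σ_{j=0}^1 C(n, j) (q−1)^j.
  j = 0: C(16,0)·(2)^0 = 1·1 = 1.
  j = 1: C(16,1)·(2)^1 = 16·2 = 32.
  V_q(n, t) = 1 + 32 = 33.
Step 2: q^n = 3^16 = 43046721.
Step 3: Hamming bound ⌊q^n / V_q(n,t)⌋ = ⌊43046721/33⌋ = 1304446.
Step 4: Compare |C| = 2328512 to 1304446: violated.
The claimed |C| lies above the Hamming bound, so no 3-ary code of length 16 with d ≥ 3 can have 2328512 codewords.


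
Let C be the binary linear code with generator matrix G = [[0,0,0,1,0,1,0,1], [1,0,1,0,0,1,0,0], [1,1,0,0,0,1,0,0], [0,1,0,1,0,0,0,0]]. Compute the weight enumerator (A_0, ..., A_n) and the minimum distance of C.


Weight distribution: A_0 = 1, A_2 = 4, A_3 = 6, A_4 = 3, A_5 = 2. Minimum distance d = 2.

Enumerate all 2^4 = 16 messages m ∈ F_2^4.
For each, compute codeword c = mG in F_2^8, then tally its weight.
  m = 0000 → c = 00000000, weight = 0.
  m = 1000 → c = 00010101, weight = 3.
  m = 0100 → c = 10100100, weight = 3.
  m = 1100 → c = 10110001, weight = 4.
  m = 0010 → c = 11000100, weight = 3.
  m = 1010 → c = 11010001, weight = 4.
  m = 0110 → c = 01100000, weight = 2.
  m = 1110 → c = 01110101, weight = 5.
  m = 0001 → c = 01010000, weight = 2.
  m = 1001 → c = 01000101, weight = 3.
  m = 0101 → c = 11110100, weight = 5.
  m = 1101 → c = 11100001, weight = 4.
  m = 0011 → c = 10010100, weight = 3.
  m = 1011 → c = 10000001, weight = 2.
  m = 0111 → c = 00110000, weight = 2.
  m = 1111 → c = 00100101, weight = 3.
Tally weights:
  weight 0: 1 codewords.
  weight 2: 4 codewords.
  weight 3: 6 codewords.
  weight 4: 3 codewords.
  weight 5: 2 codewords.
Minimum distance d = smallest w > 0 with A_w > 0 = 2.
Sanity: Σ A_w = 16 = 2^4 = 16 ✓.


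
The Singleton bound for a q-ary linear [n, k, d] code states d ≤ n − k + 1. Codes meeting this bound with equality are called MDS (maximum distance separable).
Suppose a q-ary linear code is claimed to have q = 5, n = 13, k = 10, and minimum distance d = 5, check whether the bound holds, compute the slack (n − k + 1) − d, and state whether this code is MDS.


Singleton RHS = n − k + 1 = 4, slack = -1, bound violated (no such code; not MDS).

Singleton bound: d ≤ n − k + 1.
Here n = 13, k = 10, so n − k + 1 = 4.
Given d = 5, check d ≤ 4: NO.
Slack = (n − k + 1) − d = -1.
The slack is negative: d = 5 exceeds n − k + 1 = 4 by 1, so the Singleton bound is violated and no linear [13, 10, 5]_5 code can exist. In particular it is not MDS (MDS requires d = n − k + 1 exactly).
Description: the claimed parameters are [13, 10, 5]_5; such a code would be impossible (violates the Singleton bound).


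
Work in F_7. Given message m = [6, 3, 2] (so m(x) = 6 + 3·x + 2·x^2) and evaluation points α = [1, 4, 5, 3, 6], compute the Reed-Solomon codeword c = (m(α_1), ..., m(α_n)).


c = [4, 1, 1, 5, 5]

Message polynomial: m(x) = 6 + 3·x + 2·x^2 (mod 7).
For each evaluation point α_i, compute m(α_i) mod 7:
  α_1 = 1: Horner steps 2 → 5 → 4, so m(1) = 4.
  α_2 = 4: Horner steps 2 → 4 → 1, so m(4) = 1.
  α_3 = 5: Horner steps 2 → 6 → 1, so m(5) = 1.
  α_4 = 3: Horner steps 2 → 2 → 5, so m(3) = 5.
  α_5 = 6: Horner steps 2 → 1 → 5, so m(6) = 5.
Codeword c = [4, 1, 1, 5, 5] ∈ F_7^5.


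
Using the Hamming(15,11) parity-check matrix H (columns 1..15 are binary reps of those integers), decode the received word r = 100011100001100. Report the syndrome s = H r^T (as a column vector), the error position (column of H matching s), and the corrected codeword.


s = (0, 1, 0, 0)^T, error position = 4, corrected codeword c = 100111100001100

Compute s = H r^T mod 2 one row at a time:
  s_1 = 0 + 0 + 0 + 0 + 1 + 1 + 0 + 0 = 2 ≡ 0 (mod 2).
  s_2 = 0 + 1 + 1 + 1 + 1 + 1 + 0 + 0 = 5 ≡ 1 (mod 2).
  s_3 = 0 + 0 + 1 + 1 + 0 + 0 + 0 + 0 = 2 ≡ 0 (mod 2).
  s_4 = 1 + 0 + 1 + 1 + 0 + 0 + 1 + 0 = 4 ≡ 0 (mod 2).
s = (0, 1, 0, 0)^T — this equals column 4 of H (binary 0100), so error is at position 4.
Correct: flip bit 4 of r = 100011100001100 to get c = 100111100001100.


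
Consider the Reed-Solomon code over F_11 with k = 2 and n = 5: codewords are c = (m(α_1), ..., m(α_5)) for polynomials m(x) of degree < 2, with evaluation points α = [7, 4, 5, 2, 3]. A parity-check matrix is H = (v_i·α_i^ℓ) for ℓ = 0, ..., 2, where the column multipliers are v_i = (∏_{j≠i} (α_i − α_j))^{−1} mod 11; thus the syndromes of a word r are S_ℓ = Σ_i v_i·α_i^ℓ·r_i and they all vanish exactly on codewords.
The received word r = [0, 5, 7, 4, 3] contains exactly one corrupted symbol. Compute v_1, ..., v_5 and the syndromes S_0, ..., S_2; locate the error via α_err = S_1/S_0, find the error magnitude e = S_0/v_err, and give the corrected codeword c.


S = (10, 9, 7), error at position 4, error magnitude e = 3, c = [0, 5, 7, 1, 3].

Step 1: column multipliers v_i = (∏_{j≠i}(α_i − α_j))^{−1} mod 11.
  i = 1 (α = 7): (7−4)(7−5)(7−2)(7−3) = 3·2·5·4 = 120 ≡ 10, so v_1 = 10^{−1} = 10 (mod 11).
  i = 2 (α = 4): (4−7)(4−5)(4−2)(4−3) = (−3)·(−1)·2·1 = 6 ≡ 6, so v_2 = 6^{−1} = 2 (mod 11).
  i = 3 (α = 5): (5−7)(5−4)(5−2)(5−3) = (−2)·1·3·2 = −12 ≡ 10, so v_3 = 10^{−1} = 10 (mod 11).
  i = 4 (α = 2): (2−7)(2−4)(2−5)(2−3) = (−5)·(−2)·(−3)·(−1) = 30 ≡ 8, so v_4 = 8^{−1} = 7 (mod 11).
  i = 5 (α = 3): (3−7)(3−4)(3−5)(3−2) = (−4)·(−1)·(−2)·1 = −8 ≡ 3, so v_5 = 3^{−1} = 4 (mod 11).
  v = [10, 2, 10, 7, 4].
Step 2: syndromes of r = [0, 5, 7, 4, 3] (all sums mod 11).
  S_0 = Σ v_i r_i = 10·0 + 2·5 + 10·7 + 7·4 + 4·3 = 120 ≡ 10.
  S_1 = Σ v_i α_i r_i = 10·7·0 + 2·4·5 + 10·5·7 + 7·2·4 + 4·3·3 = 482 ≡ 9.
  α_i^2 mod 11 = [5, 5, 3, 4, 9].
  S_2 = Σ v_i α_i^2 r_i = 10·5·0 + 2·5·5 + 10·3·7 + 7·4·4 + 4·9·3 = 480 ≡ 7.
  S = (10, 9, 7) ≠ 0, so r is not a codeword (an error is present).
Step 3: locate the error. For a single error e at position i, S_ℓ = v_i·e·α_i^ℓ, so α_err = S_1/S_0.
  S_0^{−1} = 10^{−1} = 10 (mod 11), so α_err = 9·10 = 90 ≡ 2 = α_4. Error position i = 4.
  Consistency check: S_2/S_1 = 7·5 = 35 ≡ 2 = α_err ✓ (single-error assumption holds).
Step 4: error magnitude e = S_0/v_4 = S_0·∏_{j≠4}(α_4 − α_j) = 10·8 = 80 ≡ 3 (mod 11).
Step 5: correct position 4: c_4 = r_4 − e = 4 − 3 ≡ 1 (mod 11). Hence c = [0, 5, 7, 1, 3].
  Check: interpolating c through the α_i gives m(x) = 8 + 2·x (degree < 2) with m(α_i) = c_i for every i, so c is indeed a codeword.


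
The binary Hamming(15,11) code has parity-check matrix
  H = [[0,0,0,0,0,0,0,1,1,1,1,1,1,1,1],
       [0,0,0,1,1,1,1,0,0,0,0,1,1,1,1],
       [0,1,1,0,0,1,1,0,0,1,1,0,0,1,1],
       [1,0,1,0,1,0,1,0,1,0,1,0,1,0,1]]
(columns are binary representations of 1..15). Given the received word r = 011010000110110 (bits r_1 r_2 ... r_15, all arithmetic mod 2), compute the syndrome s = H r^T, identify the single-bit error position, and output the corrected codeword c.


s = (0, 1, 1, 0)^T, error position = 6, corrected codeword c = 011011000110110

Compute s = H r^T mod 2 one row at a time:
  s_1 = 0 + 0 + 1 + 1 + 0 + 1 + 1 + 0 = 4 ≡ 0 (mod 2).
  s_2 = 0 + 1 + 0 + 0 + 0 + 1 + 1 + 0 = 3 ≡ 1 (mod 2).
  s_3 = 1 + 1 + 0 + 0 + 1 + 1 + 1 + 0 = 5 ≡ 1 (mod 2).
  s_4 = 0 + 1 + 1 + 0 + 0 + 1 + 1 + 0 = 4 ≡ 0 (mod 2).
s = (0, 1, 1, 0)^T — this equals column 6 of H (binary 0110), so error is at position 6.
Correct: flip bit 6 of r = 011010000110110 to get c = 011011000110110.


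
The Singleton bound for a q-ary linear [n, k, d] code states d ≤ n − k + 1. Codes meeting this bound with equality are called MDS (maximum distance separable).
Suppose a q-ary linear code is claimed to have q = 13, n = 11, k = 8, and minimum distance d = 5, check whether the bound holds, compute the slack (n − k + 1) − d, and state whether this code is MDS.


Singleton RHS = n − k + 1 = 4, slack = -1, bound violated (no such code; not MDS).

Singleton bound: d ≤ n − k + 1.
Here n = 11, k = 8, so n − k + 1 = 4.
Given d = 5, check d ≤ 4: NO.
Slack = (n − k + 1) − d = -1.
The slack is negative: d = 5 exceeds n − k + 1 = 4 by 1, so the Singleton bound is violated and no linear [11, 8, 5]_13 code can exist. In particular it is not MDS (MDS requires d = n − k + 1 exactly).
Description: the claimed parameters are [11, 8, 5]_13; such a code would be impossible (violates the Singleton bound).


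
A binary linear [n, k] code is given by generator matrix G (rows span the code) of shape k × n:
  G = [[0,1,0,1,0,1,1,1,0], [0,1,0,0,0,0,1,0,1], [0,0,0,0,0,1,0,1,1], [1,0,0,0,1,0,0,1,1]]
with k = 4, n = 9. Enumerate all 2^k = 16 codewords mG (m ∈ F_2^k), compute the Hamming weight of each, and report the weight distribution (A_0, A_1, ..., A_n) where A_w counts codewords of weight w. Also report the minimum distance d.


Weight distribution: A_0 = 1, A_1 = 1, A_3 = 3, A_4 = 5, A_5 = 3, A_6 = 2, A_7 = 1. Minimum distance d = 1.

Enumerate all 2^4 = 16 messages m ∈ F_2^4.
For each, compute codeword c = mG in F_2^9, then tally its weight.
  m = 0000 → c = 000000000, weight = 0.
  m = 1000 → c = 010101110, weight = 5.
  m = 0100 → c = 010000101, weight = 3.
  m = 1100 → c = 000101011, weight = 4.
  m = 0010 → c = 000001011, weight = 3.
  m = 1010 → c = 010100101, weight = 4.
  m = 0110 → c = 010001110, weight = 4.
  m = 1110 → c = 000100000, weight = 1.
  m = 0001 → c = 100010011, weight = 4.
  m = 1001 → c = 110111101, weight = 7.
  m = 0101 → c = 110010110, weight = 5.
  m = 1101 → c = 100111000, weight = 4.
  m = 0011 → c = 100011000, weight = 3.
  m = 1011 → c = 110110110, weight = 6.
  m = 0111 → c = 110011101, weight = 6.
  m = 1111 → c = 100110011, weight = 5.
Tally weights:
  weight 0: 1 codewords.
  weight 1: 1 codewords.
  weight 3: 3 codewords.
  weight 4: 5 codewords.
  weight 5: 3 codewords.
  weight 6: 2 codewords.
  weight 7: 1 codewords.
Minimum distance d = smallest w > 0 with A_w > 0 = 1.
Sanity: Σ A_w = 16 = 2^4 = 16 ✓.


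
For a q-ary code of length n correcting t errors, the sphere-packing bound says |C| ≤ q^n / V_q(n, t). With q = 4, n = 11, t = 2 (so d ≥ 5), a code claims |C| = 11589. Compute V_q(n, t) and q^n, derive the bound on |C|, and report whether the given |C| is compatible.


V_q(n, t) = 529, q^n = 4194304, Hamming bound = 7928, |C| = 11589 > bound (violated).

Step 1: Compute V_q(n, t) = Σ_{j=0}^2 C(n, j) (q−1)^j.
  j = 0: C(11,0)·(3)^0 = 1·1 = 1.
  j = 1: C(11,1)·(3)^1 = 11·3 = 33.
  j = 2: C(11,2)·(3)^2 = 55·9 = 495.
  V_q(n, t) = 1 + 33 + 495 = 529.
Step 2: q^n = 4^11 = 4194304.
Step 3: Hamming bound ⌊q^n / V_q(n,t)⌋ = ⌊4194304/529⌋ = 7928.
Step 4: Compare |C| = 11589 to 7928: violated.
The claimed |C| lies above the Hamming bound, so no 4-ary code of length 11 with d ≥ 5 can have 11589 codewords.


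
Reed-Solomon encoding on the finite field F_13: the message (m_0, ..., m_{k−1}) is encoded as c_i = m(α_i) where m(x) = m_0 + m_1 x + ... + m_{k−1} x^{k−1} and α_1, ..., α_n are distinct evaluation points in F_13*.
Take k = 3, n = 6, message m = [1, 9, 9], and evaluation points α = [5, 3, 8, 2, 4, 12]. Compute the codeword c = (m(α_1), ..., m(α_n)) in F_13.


c = [11, 5, 12, 3, 12, 1]

Message polynomial: m(x) = 1 + 9·x + 9·x^2 (mod 13).
For each evaluation point α_i, compute m(α_i) mod 13:
  α_1 = 5: Horner steps 9 → 2 → 11, so m(5) = 11.
  α_2 = 3: Horner steps 9 → 10 → 5, so m(3) = 5.
  α_3 = 8: Horner steps 9 → 3 → 12, so m(8) = 12.
  α_4 = 2: Horner steps 9 → 1 → 3, so m(2) = 3.
  α_5 = 4: Horner steps 9 → 6 → 12, so m(4) = 12.
  α_6 = 12: Horner steps 9 → 0 → 1, so m(12) = 1.
Codeword c = [11, 5, 12, 3, 12, 1] ∈ F_13^6.


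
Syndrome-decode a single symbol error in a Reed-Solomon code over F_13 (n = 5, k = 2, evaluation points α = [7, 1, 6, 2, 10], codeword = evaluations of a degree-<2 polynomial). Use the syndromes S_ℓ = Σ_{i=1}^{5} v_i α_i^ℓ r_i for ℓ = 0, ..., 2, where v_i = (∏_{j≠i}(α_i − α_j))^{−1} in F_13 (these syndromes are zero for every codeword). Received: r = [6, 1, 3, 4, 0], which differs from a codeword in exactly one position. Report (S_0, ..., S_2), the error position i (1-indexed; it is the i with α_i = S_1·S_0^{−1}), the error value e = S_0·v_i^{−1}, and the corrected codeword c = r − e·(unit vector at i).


S = (4, 1, 10), error at position 5, error magnitude e = 11, c = [6, 1, 3, 4, 2].

Step 1: column multipliers v_i = (∏_{j≠i}(α_i − α_j))^{−1} mod 13.
  i = 1 (α = 7): (7−1)(7−6)(7−2)(7−10) = 6·1·5·(−3) = −90 ≡ 1, so v_1 = 1^{−1} = 1 (mod 13).
  i = 2 (α = 1): (1−7)(1−6)(1−2)(1−10) = (−6)·(−5)·(−1)·(−9) = 270 ≡ 10, so v_2 = 10^{−1} = 4 (mod 13).
  i = 3 (α = 6): (6−7)(6−1)(6−2)(6−10) = (−1)·5·4·(−4) = 80 ≡ 2, so v_3 = 2^{−1} = 7 (mod 13).
  i = 4 (α = 2): (2−7)(2−1)(2−6)(2−10) = (−5)·1·(−4)·(−8) = −160 ≡ 9, so v_4 = 9^{−1} = 3 (mod 13).
  i = 5 (α = 10): (10−7)(10−1)(10−6)(10−2) = 3·9·4·8 = 864 ≡ 6, so v_5 = 6^{−1} = 11 (mod 13).
  v = [1, 4, 7, 3, 11].
Step 2: syndromes of r = [6, 1, 3, 4, 0] (all sums mod 13).
  S_0 = Σ v_i r_i = 1·6 + 4·1 + 7·3 + 3·4 + 11·0 = 43 ≡ 4.
  S_1 = Σ v_i α_i r_i = 1·7·6 + 4·1·1 + 7·6·3 + 3·2·4 + 11·10·0 = 196 ≡ 1.
  α_i^2 mod 13 = [10, 1, 10, 4, 9].
  S_2 = Σ v_i α_i^2 r_i = 1·10·6 + 4·1·1 + 7·10·3 + 3·4·4 + 11·9·0 = 322 ≡ 10.
  S = (4, 1, 10) ≠ 0, so r is not a codeword (an error is present).
Step 3: locate the error. For a single error e at position i, S_ℓ = v_i·e·α_i^ℓ, so α_err = S_1/S_0.
  S_0^{−1} = 4^{−1} = 10 (mod 13), so α_err = 1·10 = 10 ≡ 10 = α_5. Error position i = 5.
  Consistency check: S_2/S_1 = 10·1 = 10 ≡ 10 = α_err ✓ (single-error assumption holds).
Step 4: error magnitude e = S_0/v_5 = S_0·∏_{j≠5}(α_5 − α_j) = 4·6 = 24 ≡ 11 (mod 13).
Step 5: correct position 5: c_5 = r_5 − e = 0 − 11 ≡ 2 (mod 13). Hence c = [6, 1, 3, 4, 2].
  Check: interpolating c through the α_i gives m(x) = 11 + 3·x (degree < 2) with m(α_i) = c_i for every i, so c is indeed a codeword.


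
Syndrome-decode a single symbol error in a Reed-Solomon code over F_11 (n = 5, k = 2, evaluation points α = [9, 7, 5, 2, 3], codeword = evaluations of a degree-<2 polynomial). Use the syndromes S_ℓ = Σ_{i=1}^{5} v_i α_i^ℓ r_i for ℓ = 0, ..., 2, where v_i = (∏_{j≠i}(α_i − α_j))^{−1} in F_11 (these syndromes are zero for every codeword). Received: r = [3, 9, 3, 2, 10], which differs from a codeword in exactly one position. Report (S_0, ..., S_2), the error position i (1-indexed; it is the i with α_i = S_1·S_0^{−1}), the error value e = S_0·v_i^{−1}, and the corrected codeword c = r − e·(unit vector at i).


S = (8, 7, 2), error at position 3, error magnitude e = 10, c = [3, 9, 4, 2, 10].

Step 1: column multipliers v_i = (∏_{j≠i}(α_i − α_j))^{−1} mod 11.
  i = 1 (α = 9): (9−7)(9−5)(9−2)(9−3) = 2·4·7·6 = 336 ≡ 6, so v_1 = 6^{−1} = 2 (mod 11).
  i = 2 (α = 7): (7−9)(7−5)(7−2)(7−3) = (−2)·2·5·4 = −80 ≡ 8, so v_2 = 8^{−1} = 7 (mod 11).
  i = 3 (α = 5): (5−9)(5−7)(5−2)(5−3) = (−4)·(−2)·3·2 = 48 ≡ 4, so v_3 = 4^{−1} = 3 (mod 11).
  i = 4 (α = 2): (2−9)(2−7)(2−5)(2−3) = (−7)·(−5)·(−3)·(−1) = 105 ≡ 6, so v_4 = 6^{−1} = 2 (mod 11).
  i = 5 (α = 3): (3−9)(3−7)(3−5)(3−2) = (−6)·(−4)·(−2)·1 = −48 ≡ 7, so v_5 = 7^{−1} = 8 (mod 11).
  v = [2, 7, 3, 2, 8].
Step 2: syndromes of r = [3, 9, 3, 2, 10] (all sums mod 11).
  S_0 = Σ v_i r_i = 2·3 + 7·9 + 3·3 + 2·2 + 8·10 = 162 ≡ 8.
  S_1 = Σ v_i α_i r_i = 2·9·3 + 7·7·9 + 3·5·3 + 2·2·2 + 8·3·10 = 788 ≡ 7.
  α_i^2 mod 11 = [4, 5, 3, 4, 9].
  S_2 = Σ v_i α_i^2 r_i = 2·4·3 + 7·5·9 + 3·3·3 + 2·4·2 + 8·9·10 = 1102 ≡ 2.
  S = (8, 7, 2) ≠ 0, so r is not a codeword (an error is present).
Step 3: locate the error. For a single error e at position i, S_ℓ = v_i·e·α_i^ℓ, so α_err = S_1/S_0.
  S_0^{−1} = 8^{−1} = 7 (mod 11), so α_err = 7·7 = 49 ≡ 5 = α_3. Error position i = 3.
  Consistency check: S_2/S_1 = 2·8 = 16 ≡ 5 = α_err ✓ (single-error assumption holds).
Step 4: error magnitude e = S_0/v_3 = S_0·∏_{j≠3}(α_3 − α_j) = 8·4 = 32 ≡ 10 (mod 11).
Step 5: correct position 3: c_3 = r_3 − e = 3 − 10 ≡ 4 (mod 11). Hence c = [3, 9, 4, 2, 10].
  Check: interpolating c through the α_i gives m(x) = 8 + 8·x (degree < 2) with m(α_i) = c_i for every i, so c is indeed a codeword.


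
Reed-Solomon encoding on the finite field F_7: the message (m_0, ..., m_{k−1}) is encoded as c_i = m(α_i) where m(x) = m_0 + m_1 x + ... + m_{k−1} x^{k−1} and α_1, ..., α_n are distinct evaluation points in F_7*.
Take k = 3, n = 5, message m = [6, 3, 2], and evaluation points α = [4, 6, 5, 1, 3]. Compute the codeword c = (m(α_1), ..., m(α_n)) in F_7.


c = [1, 5, 1, 4, 5]

Message polynomial: m(x) = 6 + 3·x + 2·x^2 (mod 7).
For each evaluation point α_i, compute m(α_i) mod 7:
  α_1 = 4: Horner steps 2 → 4 → 1, so m(4) = 1.
  α_2 = 6: Horner steps 2 → 1 → 5, so m(6) = 5.
  α_3 = 5: Horner steps 2 → 6 → 1, so m(5) = 1.
  α_4 = 1: Horner steps 2 → 5 → 4, so m(1) = 4.
  α_5 = 3: Horner steps 2 → 2 → 5, so m(3) = 5.
Codeword c = [1, 5, 1, 4, 5] ∈ F_7^5.


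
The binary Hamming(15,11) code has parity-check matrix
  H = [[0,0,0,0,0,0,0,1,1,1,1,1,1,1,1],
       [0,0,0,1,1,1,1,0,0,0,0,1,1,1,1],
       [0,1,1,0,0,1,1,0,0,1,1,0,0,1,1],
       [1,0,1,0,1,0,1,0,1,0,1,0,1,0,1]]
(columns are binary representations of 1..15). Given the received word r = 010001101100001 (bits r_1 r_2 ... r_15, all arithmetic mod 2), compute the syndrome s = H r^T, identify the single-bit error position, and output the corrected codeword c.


s = (1, 1, 1, 1)^T, error position = 15, corrected codeword c = 010001101100000

Compute s = H r^T mod 2 one row at a time:
  s_1 = 0 + 1 + 1 + 0 + 0 + 0 + 0 + 1 = 3 ≡ 1 (mod 2).
  s_2 = 0 + 0 + 1 + 1 + 0 + 0 + 0 + 1 = 3 ≡ 1 (mod 2).
  s_3 = 1 + 0 + 1 + 1 + 1 + 0 + 0 + 1 = 5 ≡ 1 (mod 2).
  s_4 = 0 + 0 + 0 + 1 + 1 + 0 + 0 + 1 = 3 ≡ 1 (mod 2).
s = (1, 1, 1, 1)^T — this equals column 15 of H (binary 1111), so error is at position 15.
Correct: flip bit 15 of r = 010001101100001 to get c = 010001101100000.


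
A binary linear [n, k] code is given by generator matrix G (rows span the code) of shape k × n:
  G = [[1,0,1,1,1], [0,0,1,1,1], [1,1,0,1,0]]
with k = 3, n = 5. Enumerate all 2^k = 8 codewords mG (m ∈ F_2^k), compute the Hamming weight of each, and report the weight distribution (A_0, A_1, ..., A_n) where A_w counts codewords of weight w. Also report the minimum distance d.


Weight distribution: A_0 = 1, A_1 = 1, A_2 = 1, A_3 = 3, A_4 = 2. Minimum distance d = 1.

Enumerate all 2^3 = 8 messages m ∈ F_2^3.
For each, compute codeword c = mG in F_2^5, then tally its weight.
  m = 000 → c = 00000, weight = 0.
  m = 100 → c = 10111, weight = 4.
  m = 010 → c = 00111, weight = 3.
  m = 110 → c = 10000, weight = 1.
  m = 001 → c = 11010, weight = 3.
  m = 101 → c = 01101, weight = 3.
  m = 011 → c = 11101, weight = 4.
  m = 111 → c = 01010, weight = 2.
Tally weights:
  weight 0: 1 codewords.
  weight 1: 1 codewords.
  weight 2: 1 codewords.
  weight 3: 3 codewords.
  weight 4: 2 codewords.
Minimum distance d = smallest w > 0 with A_w > 0 = 1.
Sanity: Σ A_w = 8 = 2^3 = 8 ✓.
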